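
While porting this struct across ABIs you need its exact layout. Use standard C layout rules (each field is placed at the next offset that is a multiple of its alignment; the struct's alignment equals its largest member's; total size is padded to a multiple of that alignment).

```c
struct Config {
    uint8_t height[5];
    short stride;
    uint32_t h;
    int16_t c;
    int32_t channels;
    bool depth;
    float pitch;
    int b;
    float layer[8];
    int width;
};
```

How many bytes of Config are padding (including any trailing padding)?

6

height at 0 (size 5, align 1) → ends 5
pad 1 to align 2 for stride
stride at 6 (size 2, align 2) → ends 8
h at 8 (size 4, align 4) → ends 12
c at 12 (size 2, align 2) → ends 14
pad 2 to align 4 for channels
channels at 16 (size 4, align 4) → ends 20
depth at 20 (size 1, align 1) → ends 21
pad 3 to align 4 for pitch
pitch at 24 (size 4, align 4) → ends 28
b at 28 (size 4, align 4) → ends 32
layer at 32 (size 32, align 4) → ends 64
width at 64 (size 4, align 4) → ends 68
total 68 bytes, alignment 4
data bytes 62, size 68 → padding 6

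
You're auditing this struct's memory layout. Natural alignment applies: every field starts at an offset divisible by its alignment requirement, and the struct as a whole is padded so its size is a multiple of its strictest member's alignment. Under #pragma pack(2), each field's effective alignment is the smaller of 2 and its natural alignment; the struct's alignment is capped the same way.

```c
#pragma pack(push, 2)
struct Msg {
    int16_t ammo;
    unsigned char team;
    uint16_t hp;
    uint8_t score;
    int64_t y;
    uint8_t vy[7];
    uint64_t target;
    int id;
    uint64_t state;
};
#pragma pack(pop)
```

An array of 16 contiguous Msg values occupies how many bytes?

704

@0: ammo [2B, align 2] → 2
@2: team [1B, align 1] → 3
+1 pad (align 2)
@4: hp [2B, align 2] → 6
@6: score [1B, align 1] → 7
+1 pad (align 2)
@8: y [8B, align 2] → 16
@16: vy [7B, align 1] → 23
+1 pad (align 2)
@24: target [8B, align 2] → 32
@32: id [4B, align 2] → 36
@36: state [8B, align 2] → 44
size 44, align 2
array of 16: 16 × 44 = 704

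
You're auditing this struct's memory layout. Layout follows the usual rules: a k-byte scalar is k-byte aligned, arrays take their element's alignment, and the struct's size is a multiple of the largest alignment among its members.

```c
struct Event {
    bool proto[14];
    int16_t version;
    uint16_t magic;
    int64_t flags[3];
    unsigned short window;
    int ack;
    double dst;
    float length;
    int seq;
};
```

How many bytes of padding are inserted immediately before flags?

proto at 0 (size 14, align 1) → ends 14
version at 14 (size 2, align 2) → ends 16
magic at 16 (size 2, align 2) → ends 18
pad 6 to align 8 for flags
flags at 24 (size 24, align 8) → ends 48

6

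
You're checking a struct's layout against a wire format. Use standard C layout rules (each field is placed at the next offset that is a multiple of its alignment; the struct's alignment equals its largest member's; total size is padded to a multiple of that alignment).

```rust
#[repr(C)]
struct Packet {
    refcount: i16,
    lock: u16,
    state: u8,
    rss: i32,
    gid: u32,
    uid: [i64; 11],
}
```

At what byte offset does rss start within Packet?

@0: refcount [2B, align 2] → 2
@2: lock [2B, align 2] → 4
@4: state [1B, align 1] → 5
+3 pad (align 4)
@8: rss [4B, align 4] → 12

8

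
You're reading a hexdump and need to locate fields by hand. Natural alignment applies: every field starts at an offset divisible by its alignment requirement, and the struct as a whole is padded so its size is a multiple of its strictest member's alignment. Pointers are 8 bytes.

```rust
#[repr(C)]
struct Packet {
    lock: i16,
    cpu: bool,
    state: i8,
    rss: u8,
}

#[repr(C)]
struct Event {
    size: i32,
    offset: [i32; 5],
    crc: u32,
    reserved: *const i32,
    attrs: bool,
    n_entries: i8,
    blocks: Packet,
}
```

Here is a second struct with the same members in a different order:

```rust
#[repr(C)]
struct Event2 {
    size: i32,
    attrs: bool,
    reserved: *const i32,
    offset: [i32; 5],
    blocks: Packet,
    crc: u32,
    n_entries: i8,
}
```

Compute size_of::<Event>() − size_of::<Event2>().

Packet: @0: lock [2B, align 2] → 2; @2: cpu [1B, align 1] → 3; @3: state [1B, align 1] → 4; @4: rss [1B, align 1] → 5; +1 tail pad (align 2); size 6, align 2
@0: size [4B, align 4] → 4
@4: offset [20B, align 4] → 24
@24: crc [4B, align 4] → 28
+4 pad (align 8)
@32: reserved [8B, align 8] → 40
@40: attrs [1B, align 1] → 41
@41: n_entries [1B, align 1] → 42
@42: blocks [6B, align 2] → 48
size 48, align 8
— Event2 —
@0: size [4B, align 4] → 4
@4: attrs [1B, align 1] → 5
+3 pad (align 8)
@8: reserved [8B, align 8] → 16
@16: offset [20B, align 4] → 36
@36: blocks [6B, align 2] → 42
+2 pad (align 4)
@44: crc [4B, align 4] → 48
@48: n_entries [1B, align 1] → 49
+7 tail pad (align 8)
size 56, align 8
48 − 56 = -8

-8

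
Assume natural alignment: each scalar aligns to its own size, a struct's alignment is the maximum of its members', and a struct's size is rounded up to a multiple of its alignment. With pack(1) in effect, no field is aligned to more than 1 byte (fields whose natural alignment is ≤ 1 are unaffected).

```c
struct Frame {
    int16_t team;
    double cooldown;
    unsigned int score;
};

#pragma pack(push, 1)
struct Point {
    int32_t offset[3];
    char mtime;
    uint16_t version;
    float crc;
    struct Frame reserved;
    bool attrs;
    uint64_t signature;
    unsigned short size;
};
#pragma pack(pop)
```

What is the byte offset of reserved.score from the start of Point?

35

Frame: team at 0 (size 2, align 2) → ends 2; pad 6 to align 8 for cooldown; cooldown at 8 (size 8, align 8) → ends 16; score at 16 (size 4, align 4) → ends 20; tail pad 4 to reach multiple of 8; total 24 bytes, alignment 8
offset at 0 (size 12, align 1) → ends 12
mtime at 12 (size 1, align 1) → ends 13
version at 13 (size 2, align 1) → ends 15
crc at 15 (size 4, align 1) → ends 19
reserved at 19 (size 24, align 1) → ends 43
within Frame: score at 16
19 + 16 = 35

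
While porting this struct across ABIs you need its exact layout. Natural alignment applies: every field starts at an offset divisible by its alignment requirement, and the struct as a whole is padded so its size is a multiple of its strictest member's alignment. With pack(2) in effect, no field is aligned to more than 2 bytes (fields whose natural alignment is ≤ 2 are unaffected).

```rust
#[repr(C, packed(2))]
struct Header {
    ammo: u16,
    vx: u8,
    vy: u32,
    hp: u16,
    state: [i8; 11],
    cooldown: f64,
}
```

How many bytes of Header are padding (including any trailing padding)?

2

ammo at 0 (size 2, align 2) → ends 2
vx at 2 (size 1, align 1) → ends 3
pad 1 to align 2 for vy
vy at 4 (size 4, align 2) → ends 8
hp at 8 (size 2, align 2) → ends 10
state at 10 (size 11, align 1) → ends 21
pad 1 to align 2 for cooldown
cooldown at 22 (size 8, align 2) → ends 30
total 30 bytes, alignment 2
data bytes 28, size 30 → padding 2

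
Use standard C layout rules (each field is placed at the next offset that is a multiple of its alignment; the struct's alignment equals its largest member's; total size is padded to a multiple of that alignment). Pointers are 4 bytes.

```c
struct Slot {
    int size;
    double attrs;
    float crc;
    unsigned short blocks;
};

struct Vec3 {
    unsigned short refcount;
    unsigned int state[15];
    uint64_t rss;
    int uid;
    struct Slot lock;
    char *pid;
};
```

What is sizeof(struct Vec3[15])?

Slot: size at 0 (size 4, align 4) → ends 4; pad 4 to align 8 for attrs; attrs at 8 (size 8, align 8) → ends 16; crc at 16 (size 4, align 4) → ends 20; blocks at 20 (size 2, align 2) → ends 22; tail pad 2 to reach multiple of 8; total 24 bytes, alignment 8
refcount at 0 (size 2, align 2) → ends 2
pad 2 to align 4 for state
state at 4 (size 60, align 4) → ends 64
rss at 64 (size 8, align 8) → ends 72
uid at 72 (size 4, align 4) → ends 76
pad 4 to align 8 for lock
lock at 80 (size 24, align 8) → ends 104
pid at 104 (size 4, align 4) → ends 108
tail pad 4 to reach multiple of 8
total 112 bytes, alignment 8
array of 15: 15 × 112 = 1680

1680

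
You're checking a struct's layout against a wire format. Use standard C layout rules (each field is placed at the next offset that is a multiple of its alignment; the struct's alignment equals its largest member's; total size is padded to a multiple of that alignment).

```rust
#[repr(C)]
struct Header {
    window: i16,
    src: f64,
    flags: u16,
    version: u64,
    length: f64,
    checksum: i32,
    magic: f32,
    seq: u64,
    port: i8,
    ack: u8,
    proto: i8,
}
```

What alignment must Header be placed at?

member alignments: window=2, src=8, flags=2, version=8, length=8, checksum=4, magic=4, seq=8, port=1, ack=1, proto=1
max = 8

8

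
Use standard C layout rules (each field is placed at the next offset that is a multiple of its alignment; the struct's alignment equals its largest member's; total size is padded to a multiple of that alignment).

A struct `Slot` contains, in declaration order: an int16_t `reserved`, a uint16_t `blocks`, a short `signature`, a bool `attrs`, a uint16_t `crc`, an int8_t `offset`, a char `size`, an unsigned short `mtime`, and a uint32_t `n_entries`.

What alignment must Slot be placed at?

member alignments: reserved=2, blocks=2, signature=2, attrs=1, crc=2, offset=1, size=1, mtime=2, n_entries=4
max = 4

4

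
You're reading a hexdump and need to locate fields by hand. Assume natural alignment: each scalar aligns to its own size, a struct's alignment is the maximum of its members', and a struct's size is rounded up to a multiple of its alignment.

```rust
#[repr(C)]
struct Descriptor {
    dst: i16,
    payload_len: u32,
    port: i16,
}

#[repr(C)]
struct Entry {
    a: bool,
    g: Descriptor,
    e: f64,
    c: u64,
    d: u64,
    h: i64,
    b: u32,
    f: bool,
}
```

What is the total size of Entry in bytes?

56 bytes

Descriptor: 0..2  dst  (2B, 2-aligned); 2..4  -- padding (2B); 4..8  payload_len  (4B, 4-aligned); 8..10  port  (2B, 2-aligned); 10..12  -- tail padding (2B); sizeof = 12, alignof = 4
0..1  a  (1B, 1-aligned)
1..4  -- padding (3B)
4..16  g  (12B, 4-aligned)
16..24  e  (8B, 8-aligned)
24..32  c  (8B, 8-aligned)
32..40  d  (8B, 8-aligned)
40..48  h  (8B, 8-aligned)
48..52  b  (4B, 4-aligned)
52..53  f  (1B, 1-aligned)
53..56  -- tail padding (3B)
sizeof = 56, alignof = 8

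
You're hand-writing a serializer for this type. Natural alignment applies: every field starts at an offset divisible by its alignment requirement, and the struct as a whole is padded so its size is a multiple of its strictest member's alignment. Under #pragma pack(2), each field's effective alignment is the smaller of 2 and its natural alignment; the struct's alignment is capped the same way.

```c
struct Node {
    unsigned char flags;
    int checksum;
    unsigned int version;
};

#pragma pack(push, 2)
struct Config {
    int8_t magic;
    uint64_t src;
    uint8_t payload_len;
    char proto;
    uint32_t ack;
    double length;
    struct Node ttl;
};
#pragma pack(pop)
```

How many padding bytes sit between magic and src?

Node: flags at 0 (size 1, align 1) → ends 1; pad 3 to align 4 for checksum; checksum at 4 (size 4, align 4) → ends 8; version at 8 (size 4, align 4) → ends 12; total 12 bytes, alignment 4
magic at 0 (size 1, align 1) → ends 1
pad 1 to align 2 for src
src at 2 (size 8, align 2) → ends 10

1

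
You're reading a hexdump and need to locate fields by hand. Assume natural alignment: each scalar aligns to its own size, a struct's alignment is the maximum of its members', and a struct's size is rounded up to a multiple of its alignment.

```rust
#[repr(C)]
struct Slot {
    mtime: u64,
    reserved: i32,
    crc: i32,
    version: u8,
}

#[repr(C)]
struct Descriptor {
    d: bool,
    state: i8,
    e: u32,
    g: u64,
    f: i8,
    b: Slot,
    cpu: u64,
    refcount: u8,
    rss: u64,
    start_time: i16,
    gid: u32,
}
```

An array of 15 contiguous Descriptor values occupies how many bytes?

Slot: mtime at 0 (size 8, align 8) → ends 8; reserved at 8 (size 4, align 4) → ends 12; crc at 12 (size 4, align 4) → ends 16; version at 16 (size 1, align 1) → ends 17; tail pad 7 to reach multiple of 8; total 24 bytes, alignment 8
d at 0 (size 1, align 1) → ends 1
state at 1 (size 1, align 1) → ends 2
pad 2 to align 4 for e
e at 4 (size 4, align 4) → ends 8
g at 8 (size 8, align 8) → ends 16
f at 16 (size 1, align 1) → ends 17
pad 7 to align 8 for b
b at 24 (size 24, align 8) → ends 48
cpu at 48 (size 8, align 8) → ends 56
refcount at 56 (size 1, align 1) → ends 57
pad 7 to align 8 for rss
rss at 64 (size 8, align 8) → ends 72
start_time at 72 (size 2, align 2) → ends 74
pad 2 to align 4 for gid
gid at 76 (size 4, align 4) → ends 80
total 80 bytes, alignment 8
array of 15: 15 × 80 = 1200

1200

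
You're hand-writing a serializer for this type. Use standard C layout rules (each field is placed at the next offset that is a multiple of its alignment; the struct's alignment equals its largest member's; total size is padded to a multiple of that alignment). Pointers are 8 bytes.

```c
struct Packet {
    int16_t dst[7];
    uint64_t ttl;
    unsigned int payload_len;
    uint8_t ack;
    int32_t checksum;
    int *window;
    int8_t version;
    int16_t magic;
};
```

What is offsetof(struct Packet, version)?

48

0..14  dst  (14B, 2-aligned)
14..16  -- padding (2B)
16..24  ttl  (8B, 8-aligned)
24..28  payload_len  (4B, 4-aligned)
28..29  ack  (1B, 1-aligned)
29..32  -- padding (3B)
32..36  checksum  (4B, 4-aligned)
36..40  -- padding (4B)
40..48  window  (8B, 8-aligned)
48..49  version  (1B, 1-aligned)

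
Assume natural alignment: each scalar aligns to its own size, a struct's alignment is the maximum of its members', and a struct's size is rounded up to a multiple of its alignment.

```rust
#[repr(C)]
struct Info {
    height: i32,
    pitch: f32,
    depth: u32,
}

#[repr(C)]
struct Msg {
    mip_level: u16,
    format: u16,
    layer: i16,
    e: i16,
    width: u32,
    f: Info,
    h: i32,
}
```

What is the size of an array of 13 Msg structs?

364

Info: 0..4  height  (4B, 4-aligned); 4..8  pitch  (4B, 4-aligned); 8..12  depth  (4B, 4-aligned); sizeof = 12, alignof = 4
0..2  mip_level  (2B, 2-aligned)
2..4  format  (2B, 2-aligned)
4..6  layer  (2B, 2-aligned)
6..8  e  (2B, 2-aligned)
8..12  width  (4B, 4-aligned)
12..24  f  (12B, 4-aligned)
24..28  h  (4B, 4-aligned)
sizeof = 28, alignof = 4
array of 13: 13 × 28 = 364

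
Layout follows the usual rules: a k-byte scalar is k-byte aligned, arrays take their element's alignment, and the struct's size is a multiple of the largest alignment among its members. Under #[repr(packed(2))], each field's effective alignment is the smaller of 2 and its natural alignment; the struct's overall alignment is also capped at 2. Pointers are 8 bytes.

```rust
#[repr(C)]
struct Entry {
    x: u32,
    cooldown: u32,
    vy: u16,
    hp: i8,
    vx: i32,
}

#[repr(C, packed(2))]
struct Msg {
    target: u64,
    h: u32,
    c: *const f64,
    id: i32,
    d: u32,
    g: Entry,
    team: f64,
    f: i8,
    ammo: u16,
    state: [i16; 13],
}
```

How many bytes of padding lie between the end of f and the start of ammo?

1

Entry: 0..4  x  (4B, 4-aligned); 4..8  cooldown  (4B, 4-aligned); 8..10  vy  (2B, 2-aligned); 10..11  hp  (1B, 1-aligned); 11..12  -- padding (1B); 12..16  vx  (4B, 4-aligned); sizeof = 16, alignof = 4
0..8  target  (8B, 2-aligned)
8..12  h  (4B, 2-aligned)
12..20  c  (8B, 2-aligned)
20..24  id  (4B, 2-aligned)
24..28  d  (4B, 2-aligned)
28..44  g  (16B, 2-aligned)
44..52  team  (8B, 2-aligned)
52..53  f  (1B, 1-aligned)
53..54  -- padding (1B)
54..56  ammo  (2B, 2-aligned)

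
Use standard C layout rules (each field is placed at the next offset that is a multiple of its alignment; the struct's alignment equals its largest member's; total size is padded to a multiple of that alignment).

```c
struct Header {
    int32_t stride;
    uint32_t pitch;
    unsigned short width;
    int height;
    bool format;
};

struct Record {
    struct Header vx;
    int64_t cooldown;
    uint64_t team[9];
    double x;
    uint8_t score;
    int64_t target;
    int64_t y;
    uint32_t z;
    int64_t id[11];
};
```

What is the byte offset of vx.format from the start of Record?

Header: @0: stride [4B, align 4] → 4; @4: pitch [4B, align 4] → 8; @8: width [2B, align 2] → 10; +2 pad (align 4); @12: height [4B, align 4] → 16; @16: format [1B, align 1] → 17; +3 tail pad (align 4); size 20, align 4
@0: vx [20B, align 4] → 20
within Header: format at 16
0 + 16 = 16

16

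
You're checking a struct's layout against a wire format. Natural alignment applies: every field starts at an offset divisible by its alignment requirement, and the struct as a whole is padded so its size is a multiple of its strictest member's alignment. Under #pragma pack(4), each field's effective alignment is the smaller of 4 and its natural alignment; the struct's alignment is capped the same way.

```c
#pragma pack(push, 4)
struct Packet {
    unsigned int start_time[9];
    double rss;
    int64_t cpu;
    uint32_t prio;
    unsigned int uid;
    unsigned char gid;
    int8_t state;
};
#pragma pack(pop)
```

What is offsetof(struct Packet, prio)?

52

start_time at 0 (size 36, align 4) → ends 36
rss at 36 (size 8, align 4) → ends 44
cpu at 44 (size 8, align 4) → ends 52
prio at 52 (size 4, align 4) → ends 56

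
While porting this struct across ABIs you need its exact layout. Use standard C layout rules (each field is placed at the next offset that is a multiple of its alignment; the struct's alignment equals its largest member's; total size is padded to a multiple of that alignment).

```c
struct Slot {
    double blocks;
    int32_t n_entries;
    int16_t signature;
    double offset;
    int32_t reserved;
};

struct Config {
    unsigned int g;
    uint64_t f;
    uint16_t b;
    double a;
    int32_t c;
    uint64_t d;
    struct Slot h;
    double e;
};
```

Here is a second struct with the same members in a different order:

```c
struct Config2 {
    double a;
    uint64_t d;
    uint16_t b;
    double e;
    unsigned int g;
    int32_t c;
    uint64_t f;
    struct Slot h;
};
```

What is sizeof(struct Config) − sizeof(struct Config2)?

Slot: @0: blocks [8B, align 8] → 8; @8: n_entries [4B, align 4] → 12; @12: signature [2B, align 2] → 14; +2 pad (align 8); @16: offset [8B, align 8] → 24; @24: reserved [4B, align 4] → 28; +4 tail pad (align 8); size 32, align 8
@0: g [4B, align 4] → 4
+4 pad (align 8)
@8: f [8B, align 8] → 16
@16: b [2B, align 2] → 18
+6 pad (align 8)
@24: a [8B, align 8] → 32
@32: c [4B, align 4] → 36
+4 pad (align 8)
@40: d [8B, align 8] → 48
@48: h [32B, align 8] → 80
@80: e [8B, align 8] → 88
size 88, align 8
— Config2 —
@0: a [8B, align 8] → 8
@8: d [8B, align 8] → 16
@16: b [2B, align 2] → 18
+6 pad (align 8)
@24: e [8B, align 8] → 32
@32: g [4B, align 4] → 36
@36: c [4B, align 4] → 40
@40: f [8B, align 8] → 48
@48: h [32B, align 8] → 80
size 80, align 8
88 − 80 = 8

8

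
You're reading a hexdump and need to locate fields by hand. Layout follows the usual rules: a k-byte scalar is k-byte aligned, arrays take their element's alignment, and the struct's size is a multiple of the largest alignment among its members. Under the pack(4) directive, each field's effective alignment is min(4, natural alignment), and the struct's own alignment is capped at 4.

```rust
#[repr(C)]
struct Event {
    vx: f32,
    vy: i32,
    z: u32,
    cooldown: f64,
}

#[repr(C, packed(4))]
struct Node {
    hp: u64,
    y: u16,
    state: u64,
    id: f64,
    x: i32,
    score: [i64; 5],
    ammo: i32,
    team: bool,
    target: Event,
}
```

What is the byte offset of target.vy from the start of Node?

Event: vx at 0 (size 4, align 4) → ends 4; vy at 4 (size 4, align 4) → ends 8; z at 8 (size 4, align 4) → ends 12; pad 4 to align 8 for cooldown; cooldown at 16 (size 8, align 8) → ends 24; total 24 bytes, alignment 8
hp at 0 (size 8, align 4) → ends 8
y at 8 (size 2, align 2) → ends 10
pad 2 to align 4 for state
state at 12 (size 8, align 4) → ends 20
id at 20 (size 8, align 4) → ends 28
x at 28 (size 4, align 4) → ends 32
score at 32 (size 40, align 4) → ends 72
ammo at 72 (size 4, align 4) → ends 76
team at 76 (size 1, align 1) → ends 77
pad 3 to align 4 for target
target at 80 (size 24, align 4) → ends 104
within Event: vy at 4
80 + 4 = 84

84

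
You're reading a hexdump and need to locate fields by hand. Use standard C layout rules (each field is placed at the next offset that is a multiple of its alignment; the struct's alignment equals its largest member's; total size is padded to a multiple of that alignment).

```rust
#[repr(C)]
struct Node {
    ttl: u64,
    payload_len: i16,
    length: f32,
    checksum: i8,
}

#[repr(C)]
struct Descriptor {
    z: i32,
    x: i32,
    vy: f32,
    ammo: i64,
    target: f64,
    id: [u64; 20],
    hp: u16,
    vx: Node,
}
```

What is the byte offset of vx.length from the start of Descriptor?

Node: 0..8  ttl  (8B, 8-aligned); 8..10  payload_len  (2B, 2-aligned); 10..12  -- padding (2B); 12..16  length  (4B, 4-aligned); 16..17  checksum  (1B, 1-aligned); 17..24  -- tail padding (7B); sizeof = 24, alignof = 8
0..4  z  (4B, 4-aligned)
4..8  x  (4B, 4-aligned)
8..12  vy  (4B, 4-aligned)
12..16  -- padding (4B)
16..24  ammo  (8B, 8-aligned)
24..32  target  (8B, 8-aligned)
32..192  id  (160B, 8-aligned)
192..194  hp  (2B, 2-aligned)
194..200  -- padding (6B)
200..224  vx  (24B, 8-aligned)
within Node: length at 12
200 + 12 = 212

212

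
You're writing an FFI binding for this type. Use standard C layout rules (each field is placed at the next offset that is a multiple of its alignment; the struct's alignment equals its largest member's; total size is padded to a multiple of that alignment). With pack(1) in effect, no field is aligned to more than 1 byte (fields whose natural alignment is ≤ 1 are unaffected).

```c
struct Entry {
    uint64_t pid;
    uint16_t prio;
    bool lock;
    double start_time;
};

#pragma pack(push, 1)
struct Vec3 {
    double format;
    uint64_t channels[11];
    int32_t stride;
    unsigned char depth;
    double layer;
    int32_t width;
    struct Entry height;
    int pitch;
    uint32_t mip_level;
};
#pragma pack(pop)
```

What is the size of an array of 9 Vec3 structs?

Entry: @0: pid [8B, align 8] → 8; @8: prio [2B, align 2] → 10; @10: lock [1B, align 1] → 11; +5 pad (align 8); @16: start_time [8B, align 8] → 24; size 24, align 8
@0: format [8B, align 1] → 8
@8: channels [88B, align 1] → 96
@96: stride [4B, align 1] → 100
@100: depth [1B, align 1] → 101
@101: layer [8B, align 1] → 109
@109: width [4B, align 1] → 113
@113: height [24B, align 1] → 137
@137: pitch [4B, align 1] → 141
@141: mip_level [4B, align 1] → 145
size 145, align 1
array of 9: 9 × 145 = 1305

1305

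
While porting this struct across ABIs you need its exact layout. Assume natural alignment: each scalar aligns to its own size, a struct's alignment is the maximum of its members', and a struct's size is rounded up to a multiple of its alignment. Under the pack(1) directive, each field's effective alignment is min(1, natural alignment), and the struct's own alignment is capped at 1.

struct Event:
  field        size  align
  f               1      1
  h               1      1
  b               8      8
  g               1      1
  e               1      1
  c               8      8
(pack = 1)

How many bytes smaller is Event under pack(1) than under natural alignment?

natural layout:
  f at 0 (size 1, align 1) → ends 1
  h at 1 (size 1, align 1) → ends 2
  pad 6 to align 8 for b
  b at 8 (size 8, align 8) → ends 16
  g at 16 (size 1, align 1) → ends 17
  e at 17 (size 1, align 1) → ends 18
  pad 6 to align 8 for c
  c at 24 (size 8, align 8) → ends 32
  total 32 bytes, alignment 8
packed(1) layout:
  f at 0 (size 1, align 1) → ends 1
  h at 1 (size 1, align 1) → ends 2
  b at 2 (size 8, align 1) → ends 10
  g at 10 (size 1, align 1) → ends 11
  e at 11 (size 1, align 1) → ends 12
  c at 12 (size 8, align 1) → ends 20
  total 20 bytes, alignment 1
32 − 20 = 12

12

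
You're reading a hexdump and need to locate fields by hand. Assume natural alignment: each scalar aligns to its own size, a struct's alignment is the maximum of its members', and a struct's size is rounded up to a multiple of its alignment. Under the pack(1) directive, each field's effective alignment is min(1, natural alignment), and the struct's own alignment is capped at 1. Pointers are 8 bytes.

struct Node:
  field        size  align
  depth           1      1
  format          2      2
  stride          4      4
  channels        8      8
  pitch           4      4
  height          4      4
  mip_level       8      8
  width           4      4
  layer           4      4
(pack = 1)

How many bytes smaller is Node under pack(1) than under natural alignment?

1

natural layout:
  depth at 0 (size 1, align 1) → ends 1
  pad 1 to align 2 for format
  format at 2 (size 2, align 2) → ends 4
  stride at 4 (size 4, align 4) → ends 8
  channels at 8 (size 8, align 8) → ends 16
  pitch at 16 (size 4, align 4) → ends 20
  height at 20 (size 4, align 4) → ends 24
  mip_level at 24 (size 8, align 8) → ends 32
  width at 32 (size 4, align 4) → ends 36
  layer at 36 (size 4, align 4) → ends 40
  total 40 bytes, alignment 8
packed(1) layout:
  depth at 0 (size 1, align 1) → ends 1
  format at 1 (size 2, align 1) → ends 3
  stride at 3 (size 4, align 1) → ends 7
  channels at 7 (size 8, align 1) → ends 15
  pitch at 15 (size 4, align 1) → ends 19
  height at 19 (size 4, align 1) → ends 23
  mip_level at 23 (size 8, align 1) → ends 31
  width at 31 (size 4, align 1) → ends 35
  layer at 35 (size 4, align 1) → ends 39
  total 39 bytes, alignment 1
40 − 39 = 1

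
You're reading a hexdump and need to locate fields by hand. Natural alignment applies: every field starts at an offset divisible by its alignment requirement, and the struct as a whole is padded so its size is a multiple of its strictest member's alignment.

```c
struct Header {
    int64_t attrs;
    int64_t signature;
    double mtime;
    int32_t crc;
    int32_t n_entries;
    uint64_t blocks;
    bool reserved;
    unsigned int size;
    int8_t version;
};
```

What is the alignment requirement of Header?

member alignments: attrs=8, signature=8, mtime=8, crc=4, n_entries=4, blocks=8, reserved=1, size=4, version=1
max = 8

8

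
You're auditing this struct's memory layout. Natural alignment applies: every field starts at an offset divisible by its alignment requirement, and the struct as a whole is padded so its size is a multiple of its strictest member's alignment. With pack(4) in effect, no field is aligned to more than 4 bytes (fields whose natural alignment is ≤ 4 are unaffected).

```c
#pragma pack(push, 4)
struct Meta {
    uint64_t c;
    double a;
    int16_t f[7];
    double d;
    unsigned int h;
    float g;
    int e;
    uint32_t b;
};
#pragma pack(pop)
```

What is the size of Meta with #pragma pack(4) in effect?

c at 0 (size 8, align 4) → ends 8
a at 8 (size 8, align 4) → ends 16
f at 16 (size 14, align 2) → ends 30
pad 2 to align 4 for d
d at 32 (size 8, align 4) → ends 40
h at 40 (size 4, align 4) → ends 44
g at 44 (size 4, align 4) → ends 48
e at 48 (size 4, align 4) → ends 52
b at 52 (size 4, align 4) → ends 56
total 56 bytes, alignment 4

56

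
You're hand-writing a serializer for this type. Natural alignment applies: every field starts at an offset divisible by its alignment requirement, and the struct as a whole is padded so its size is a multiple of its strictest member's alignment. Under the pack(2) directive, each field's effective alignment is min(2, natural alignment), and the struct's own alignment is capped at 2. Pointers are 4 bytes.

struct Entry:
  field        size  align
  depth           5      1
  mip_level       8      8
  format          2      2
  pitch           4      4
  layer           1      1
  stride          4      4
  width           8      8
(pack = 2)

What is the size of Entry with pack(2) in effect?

depth at 0 (size 5, align 1) → ends 5
pad 1 to align 2 for mip_level
mip_level at 6 (size 8, align 2) → ends 14
format at 14 (size 2, align 2) → ends 16
pitch at 16 (size 4, align 2) → ends 20
layer at 20 (size 1, align 1) → ends 21
pad 1 to align 2 for stride
stride at 22 (size 4, align 2) → ends 26
width at 26 (size 8, align 2) → ends 34
total 34 bytes, alignment 2

34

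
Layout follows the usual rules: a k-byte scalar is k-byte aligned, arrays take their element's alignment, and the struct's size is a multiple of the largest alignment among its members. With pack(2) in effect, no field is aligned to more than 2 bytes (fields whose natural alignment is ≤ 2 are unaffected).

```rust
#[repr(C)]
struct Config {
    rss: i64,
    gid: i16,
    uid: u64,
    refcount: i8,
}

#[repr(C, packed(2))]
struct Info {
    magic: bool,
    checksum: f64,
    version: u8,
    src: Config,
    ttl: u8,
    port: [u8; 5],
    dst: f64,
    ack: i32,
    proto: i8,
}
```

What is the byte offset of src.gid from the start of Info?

20

Config: 0..8  rss  (8B, 8-aligned); 8..10  gid  (2B, 2-aligned); 10..16  -- padding (6B); 16..24  uid  (8B, 8-aligned); 24..25  refcount  (1B, 1-aligned); 25..32  -- tail padding (7B); sizeof = 32, alignof = 8
0..1  magic  (1B, 1-aligned)
1..2  -- padding (1B)
2..10  checksum  (8B, 2-aligned)
10..11  version  (1B, 1-aligned)
11..12  -- padding (1B)
12..44  src  (32B, 2-aligned)
within Config: gid at 8
12 + 8 = 20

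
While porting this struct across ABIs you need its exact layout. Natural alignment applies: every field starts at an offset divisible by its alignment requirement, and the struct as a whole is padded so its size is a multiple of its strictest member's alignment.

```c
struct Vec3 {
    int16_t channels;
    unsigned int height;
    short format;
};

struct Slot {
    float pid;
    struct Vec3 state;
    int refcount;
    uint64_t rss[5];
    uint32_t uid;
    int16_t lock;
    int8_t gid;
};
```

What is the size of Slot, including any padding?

72

Vec3: channels at 0 (size 2, align 2) → ends 2; pad 2 to align 4 for height; height at 4 (size 4, align 4) → ends 8; format at 8 (size 2, align 2) → ends 10; tail pad 2 to reach multiple of 4; total 12 bytes, alignment 4
pid at 0 (size 4, align 4) → ends 4
state at 4 (size 12, align 4) → ends 16
refcount at 16 (size 4, align 4) → ends 20
pad 4 to align 8 for rss
rss at 24 (size 40, align 8) → ends 64
uid at 64 (size 4, align 4) → ends 68
lock at 68 (size 2, align 2) → ends 70
gid at 70 (size 1, align 1) → ends 71
tail pad 1 to reach multiple of 8
total 72 bytes, alignment 8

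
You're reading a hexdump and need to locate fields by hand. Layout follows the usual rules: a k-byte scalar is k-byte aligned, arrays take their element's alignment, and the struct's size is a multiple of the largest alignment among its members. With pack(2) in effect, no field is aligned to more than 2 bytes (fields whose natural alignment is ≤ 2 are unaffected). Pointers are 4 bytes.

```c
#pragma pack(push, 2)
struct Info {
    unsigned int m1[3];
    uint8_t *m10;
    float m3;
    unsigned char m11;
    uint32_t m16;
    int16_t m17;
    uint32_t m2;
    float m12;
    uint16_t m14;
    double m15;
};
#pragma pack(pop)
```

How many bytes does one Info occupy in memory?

46

m1 at 0 (size 12, align 2) → ends 12
m10 at 12 (size 4, align 2) → ends 16
m3 at 16 (size 4, align 2) → ends 20
m11 at 20 (size 1, align 1) → ends 21
pad 1 to align 2 for m16
m16 at 22 (size 4, align 2) → ends 26
m17 at 26 (size 2, align 2) → ends 28
m2 at 28 (size 4, align 2) → ends 32
m12 at 32 (size 4, align 2) → ends 36
m14 at 36 (size 2, align 2) → ends 38
m15 at 38 (size 8, align 2) → ends 46
total 46 bytes, alignment 2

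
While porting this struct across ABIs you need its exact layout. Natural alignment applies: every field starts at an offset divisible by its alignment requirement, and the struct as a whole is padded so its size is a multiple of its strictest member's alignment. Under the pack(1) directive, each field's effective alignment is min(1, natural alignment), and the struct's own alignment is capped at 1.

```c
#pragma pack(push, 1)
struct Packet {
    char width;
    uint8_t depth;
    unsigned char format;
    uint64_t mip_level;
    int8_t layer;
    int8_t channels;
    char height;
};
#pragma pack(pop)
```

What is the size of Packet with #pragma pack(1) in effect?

@0: width [1B, align 1] → 1
@1: depth [1B, align 1] → 2
@2: format [1B, align 1] → 3
@3: mip_level [8B, align 1] → 11
@11: layer [1B, align 1] → 12
@12: channels [1B, align 1] → 13
@13: height [1B, align 1] → 14
size 14, align 1

14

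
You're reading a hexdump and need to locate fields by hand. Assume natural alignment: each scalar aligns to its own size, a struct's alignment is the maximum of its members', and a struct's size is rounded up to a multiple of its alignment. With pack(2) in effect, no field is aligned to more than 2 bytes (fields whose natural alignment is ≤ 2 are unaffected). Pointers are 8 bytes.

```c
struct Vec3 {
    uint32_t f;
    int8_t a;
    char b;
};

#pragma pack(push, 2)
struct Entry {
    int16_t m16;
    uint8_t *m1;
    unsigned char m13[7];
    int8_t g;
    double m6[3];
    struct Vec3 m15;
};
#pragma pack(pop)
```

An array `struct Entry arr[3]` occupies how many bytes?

Vec3: f at 0 (size 4, align 4) → ends 4; a at 4 (size 1, align 1) → ends 5; b at 5 (size 1, align 1) → ends 6; tail pad 2 to reach multiple of 4; total 8 bytes, alignment 4
m16 at 0 (size 2, align 2) → ends 2
m1 at 2 (size 8, align 2) → ends 10
m13 at 10 (size 7, align 1) → ends 17
g at 17 (size 1, align 1) → ends 18
m6 at 18 (size 24, align 2) → ends 42
m15 at 42 (size 8, align 2) → ends 50
total 50 bytes, alignment 2
array of 3: 3 × 50 = 150

150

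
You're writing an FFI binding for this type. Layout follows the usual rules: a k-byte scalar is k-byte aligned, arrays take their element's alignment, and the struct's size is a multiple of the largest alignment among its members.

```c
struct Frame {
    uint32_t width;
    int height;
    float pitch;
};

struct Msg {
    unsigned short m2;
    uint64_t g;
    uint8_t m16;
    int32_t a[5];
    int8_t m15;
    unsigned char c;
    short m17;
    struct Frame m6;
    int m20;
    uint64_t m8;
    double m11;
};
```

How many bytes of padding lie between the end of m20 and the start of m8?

Frame: 0..4  width  (4B, 4-aligned); 4..8  height  (4B, 4-aligned); 8..12  pitch  (4B, 4-aligned); sizeof = 12, alignof = 4
0..2  m2  (2B, 2-aligned)
2..8  -- padding (6B)
8..16  g  (8B, 8-aligned)
16..17  m16  (1B, 1-aligned)
17..20  -- padding (3B)
20..40  a  (20B, 4-aligned)
40..41  m15  (1B, 1-aligned)
41..42  c  (1B, 1-aligned)
42..44  m17  (2B, 2-aligned)
44..56  m6  (12B, 4-aligned)
56..60  m20  (4B, 4-aligned)
60..64  -- padding (4B)
64..72  m8  (8B, 8-aligned)

4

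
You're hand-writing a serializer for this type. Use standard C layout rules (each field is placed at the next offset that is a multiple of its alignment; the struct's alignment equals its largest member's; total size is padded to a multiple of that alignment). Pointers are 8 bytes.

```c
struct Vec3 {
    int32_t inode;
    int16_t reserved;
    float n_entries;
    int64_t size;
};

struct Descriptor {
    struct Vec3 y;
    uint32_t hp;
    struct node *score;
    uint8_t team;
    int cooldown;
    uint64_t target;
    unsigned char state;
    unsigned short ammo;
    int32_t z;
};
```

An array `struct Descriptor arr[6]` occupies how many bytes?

384

Vec3: inode at 0 (size 4, align 4) → ends 4; reserved at 4 (size 2, align 2) → ends 6; pad 2 to align 4 for n_entries; n_entries at 8 (size 4, align 4) → ends 12; pad 4 to align 8 for size; size at 16 (size 8, align 8) → ends 24; total 24 bytes, alignment 8
y at 0 (size 24, align 8) → ends 24
hp at 24 (size 4, align 4) → ends 28
pad 4 to align 8 for score
score at 32 (size 8, align 8) → ends 40
team at 40 (size 1, align 1) → ends 41
pad 3 to align 4 for cooldown
cooldown at 44 (size 4, align 4) → ends 48
target at 48 (size 8, align 8) → ends 56
state at 56 (size 1, align 1) → ends 57
pad 1 to align 2 for ammo
ammo at 58 (size 2, align 2) → ends 60
z at 60 (size 4, align 4) → ends 64
total 64 bytes, alignment 8
array of 6: 6 × 64 = 384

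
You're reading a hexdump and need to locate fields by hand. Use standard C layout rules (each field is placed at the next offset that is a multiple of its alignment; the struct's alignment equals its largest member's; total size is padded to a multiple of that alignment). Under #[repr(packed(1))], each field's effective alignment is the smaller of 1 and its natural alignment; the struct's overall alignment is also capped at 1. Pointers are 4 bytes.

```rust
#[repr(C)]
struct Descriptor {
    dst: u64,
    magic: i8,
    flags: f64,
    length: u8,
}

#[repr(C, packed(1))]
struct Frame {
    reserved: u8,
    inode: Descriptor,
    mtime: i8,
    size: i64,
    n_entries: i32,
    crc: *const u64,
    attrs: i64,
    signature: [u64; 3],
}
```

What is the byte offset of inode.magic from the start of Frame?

Descriptor: @0: dst [8B, align 8] → 8; @8: magic [1B, align 1] → 9; +7 pad (align 8); @16: flags [8B, align 8] → 24; @24: length [1B, align 1] → 25; +7 tail pad (align 8); size 32, align 8
@0: reserved [1B, align 1] → 1
@1: inode [32B, align 1] → 33
within Descriptor: magic at 8
1 + 8 = 9

9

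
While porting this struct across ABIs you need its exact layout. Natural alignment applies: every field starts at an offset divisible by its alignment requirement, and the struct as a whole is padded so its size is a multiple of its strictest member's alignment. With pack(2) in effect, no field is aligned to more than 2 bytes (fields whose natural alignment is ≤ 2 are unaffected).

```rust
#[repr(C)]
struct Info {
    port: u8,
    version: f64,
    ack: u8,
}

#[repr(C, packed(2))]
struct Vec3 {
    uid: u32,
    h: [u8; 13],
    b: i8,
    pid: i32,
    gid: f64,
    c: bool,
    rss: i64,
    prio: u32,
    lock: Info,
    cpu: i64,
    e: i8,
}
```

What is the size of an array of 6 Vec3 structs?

468

Info: @0: port [1B, align 1] → 1; +7 pad (align 8); @8: version [8B, align 8] → 16; @16: ack [1B, align 1] → 17; +7 tail pad (align 8); size 24, align 8
@0: uid [4B, align 2] → 4
@4: h [13B, align 1] → 17
@17: b [1B, align 1] → 18
@18: pid [4B, align 2] → 22
@22: gid [8B, align 2] → 30
@30: c [1B, align 1] → 31
+1 pad (align 2)
@32: rss [8B, align 2] → 40
@40: prio [4B, align 2] → 44
@44: lock [24B, align 2] → 68
@68: cpu [8B, align 2] → 76
@76: e [1B, align 1] → 77
+1 tail pad (align 2)
size 78, align 2
array of 6: 6 × 78 = 468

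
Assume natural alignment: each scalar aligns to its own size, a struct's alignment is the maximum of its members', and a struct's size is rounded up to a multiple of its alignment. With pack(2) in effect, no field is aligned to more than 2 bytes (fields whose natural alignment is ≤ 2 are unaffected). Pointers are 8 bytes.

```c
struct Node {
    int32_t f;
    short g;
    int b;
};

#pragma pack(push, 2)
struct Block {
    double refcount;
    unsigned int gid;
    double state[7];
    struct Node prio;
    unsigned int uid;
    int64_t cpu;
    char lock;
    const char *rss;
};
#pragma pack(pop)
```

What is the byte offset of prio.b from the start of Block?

Node: f at 0 (size 4, align 4) → ends 4; g at 4 (size 2, align 2) → ends 6; pad 2 to align 4 for b; b at 8 (size 4, align 4) → ends 12; total 12 bytes, alignment 4
refcount at 0 (size 8, align 2) → ends 8
gid at 8 (size 4, align 2) → ends 12
state at 12 (size 56, align 2) → ends 68
prio at 68 (size 12, align 2) → ends 80
within Node: b at 8
68 + 8 = 76

76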